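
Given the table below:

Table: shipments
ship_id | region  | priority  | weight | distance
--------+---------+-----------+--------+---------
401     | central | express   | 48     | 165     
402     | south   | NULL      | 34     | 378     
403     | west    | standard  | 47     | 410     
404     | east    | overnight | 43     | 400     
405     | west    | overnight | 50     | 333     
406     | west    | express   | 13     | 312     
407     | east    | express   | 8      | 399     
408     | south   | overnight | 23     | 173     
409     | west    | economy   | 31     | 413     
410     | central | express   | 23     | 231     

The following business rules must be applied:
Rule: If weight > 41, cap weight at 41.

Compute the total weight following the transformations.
296

Step 1: 4 records have weight > 41
Step 2: These records originally summed to 188
Step 3: After capping: 4 × 41 = 164
Step 4: Unaffected records sum: 132
Step 5: Final sum = 164 + 132 = 296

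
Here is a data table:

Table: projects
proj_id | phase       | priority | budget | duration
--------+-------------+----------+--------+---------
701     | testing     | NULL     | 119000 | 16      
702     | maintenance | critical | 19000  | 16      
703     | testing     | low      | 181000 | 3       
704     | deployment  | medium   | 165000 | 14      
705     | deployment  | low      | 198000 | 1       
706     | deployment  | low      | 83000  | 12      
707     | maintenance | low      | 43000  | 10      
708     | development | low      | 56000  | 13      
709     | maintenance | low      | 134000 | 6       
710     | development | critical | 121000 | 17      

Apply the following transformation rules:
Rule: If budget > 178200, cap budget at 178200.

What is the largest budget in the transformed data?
178200

Step 1: Original maximum budget = 198000
Step 2: Apply cap at 178200
Step 3: 2 records had budget > 178200 and were capped
Step 4: Maximum after transformation = 178200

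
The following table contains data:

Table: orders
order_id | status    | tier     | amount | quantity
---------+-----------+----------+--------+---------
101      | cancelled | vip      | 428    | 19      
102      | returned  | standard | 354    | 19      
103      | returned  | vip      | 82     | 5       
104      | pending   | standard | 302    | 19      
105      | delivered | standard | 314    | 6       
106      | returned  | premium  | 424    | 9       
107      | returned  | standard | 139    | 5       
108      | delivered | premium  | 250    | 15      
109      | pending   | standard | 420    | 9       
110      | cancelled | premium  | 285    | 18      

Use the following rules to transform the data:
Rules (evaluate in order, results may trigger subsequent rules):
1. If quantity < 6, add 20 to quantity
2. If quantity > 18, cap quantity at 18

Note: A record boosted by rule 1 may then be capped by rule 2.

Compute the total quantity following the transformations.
147

Step 1: Apply rule 1 to records with quantity < 6
  - 2 records get bonus of 20
  - Of these, 2 records then exceed 18 and get capped
Step 2: Apply rule 2 to records with quantity > 18
  - 3 records (original) are capped
Step 3: Calculate final sum = 147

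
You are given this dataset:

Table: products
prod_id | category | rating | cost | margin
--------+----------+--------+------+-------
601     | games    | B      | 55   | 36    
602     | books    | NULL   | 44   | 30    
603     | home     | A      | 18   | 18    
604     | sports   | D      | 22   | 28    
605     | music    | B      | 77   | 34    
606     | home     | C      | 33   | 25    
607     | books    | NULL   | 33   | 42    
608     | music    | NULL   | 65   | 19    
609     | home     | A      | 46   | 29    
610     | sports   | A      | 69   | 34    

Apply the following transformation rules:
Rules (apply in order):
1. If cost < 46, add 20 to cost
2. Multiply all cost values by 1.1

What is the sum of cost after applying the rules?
618.2

Step 1: Apply Rule 1 - Add 20 to records with cost < 46
  - 5 records affected: 150 + (5 × 20) = 250
  - Unaffected records: 312
  - Sum after Rule 1: 562
Step 2: Apply Rule 2 - Multiply all by 1.1
  - 562 × 1.1 = 618.2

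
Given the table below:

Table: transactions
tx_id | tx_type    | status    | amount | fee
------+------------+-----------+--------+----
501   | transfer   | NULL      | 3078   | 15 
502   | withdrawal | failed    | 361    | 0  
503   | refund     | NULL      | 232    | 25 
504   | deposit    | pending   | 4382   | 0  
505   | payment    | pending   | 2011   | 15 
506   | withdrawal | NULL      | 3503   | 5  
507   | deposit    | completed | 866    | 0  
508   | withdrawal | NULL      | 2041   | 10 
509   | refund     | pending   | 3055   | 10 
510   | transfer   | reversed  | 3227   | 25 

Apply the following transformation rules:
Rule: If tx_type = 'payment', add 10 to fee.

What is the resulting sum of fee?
115

Step 1: Count records where tx_type = 'payment': 1
Step 2: Total bonus added: 1 × 10 = 10
Step 3: Original sum of fee: 105
Step 4: Final sum = 105 + 10 = 115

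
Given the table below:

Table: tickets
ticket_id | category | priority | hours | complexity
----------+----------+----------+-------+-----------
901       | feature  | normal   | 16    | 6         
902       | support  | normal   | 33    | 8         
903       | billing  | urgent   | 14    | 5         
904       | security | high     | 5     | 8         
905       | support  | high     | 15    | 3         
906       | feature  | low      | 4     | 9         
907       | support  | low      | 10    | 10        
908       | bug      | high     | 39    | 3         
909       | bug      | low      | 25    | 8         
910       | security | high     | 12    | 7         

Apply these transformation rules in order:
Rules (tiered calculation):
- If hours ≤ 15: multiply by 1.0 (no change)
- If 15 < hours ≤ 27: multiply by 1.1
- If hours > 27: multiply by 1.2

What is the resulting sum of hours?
191.5

Step 1: Tier 1 (hours ≤ 15): 6 records, sum = 60 × 1.0 = 60.0
Step 2: Tier 2 (15 < hours ≤ 27): 2 records, sum = 41 × 1.1 = 45.1
Step 3: Tier 3 (hours > 27): 2 records, sum = 72 × 1.2 = 86.4
Step 4: Final sum = 60.0 + 45.1 + 86.4 = 191.5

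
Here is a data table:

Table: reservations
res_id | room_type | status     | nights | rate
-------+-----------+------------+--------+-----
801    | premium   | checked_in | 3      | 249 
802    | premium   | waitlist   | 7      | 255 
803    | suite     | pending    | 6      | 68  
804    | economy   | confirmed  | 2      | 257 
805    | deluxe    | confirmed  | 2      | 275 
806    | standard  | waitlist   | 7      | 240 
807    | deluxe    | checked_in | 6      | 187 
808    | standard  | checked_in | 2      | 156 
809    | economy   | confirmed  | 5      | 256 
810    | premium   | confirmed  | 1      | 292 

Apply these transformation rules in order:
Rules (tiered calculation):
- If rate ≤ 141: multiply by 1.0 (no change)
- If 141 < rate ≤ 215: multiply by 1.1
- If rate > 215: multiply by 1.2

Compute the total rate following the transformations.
2634.1

Step 1: Tier 1 (rate ≤ 141): 1 records, sum = 68 × 1.0 = 68.0
Step 2: Tier 2 (141 < rate ≤ 215): 2 records, sum = 343 × 1.1 = 377.3
Step 3: Tier 3 (rate > 215): 7 records, sum = 1824 × 1.2 = 2188.8
Step 4: Final sum = 68.0 + 377.3 + 2188.8 = 2634.1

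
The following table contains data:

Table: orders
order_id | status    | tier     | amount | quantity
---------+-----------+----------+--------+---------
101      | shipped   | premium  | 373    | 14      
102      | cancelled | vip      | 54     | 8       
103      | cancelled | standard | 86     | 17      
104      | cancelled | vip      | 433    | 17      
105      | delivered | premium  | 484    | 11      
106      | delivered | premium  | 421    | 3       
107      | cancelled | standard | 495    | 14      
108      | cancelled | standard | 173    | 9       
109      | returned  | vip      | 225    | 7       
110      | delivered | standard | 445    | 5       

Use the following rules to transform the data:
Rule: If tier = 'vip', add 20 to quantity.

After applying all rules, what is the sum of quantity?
165

Step 1: Count records where tier = 'vip': 3
Step 2: Total bonus added: 3 × 20 = 60
Step 3: Original sum of quantity: 105
Step 4: Final sum = 105 + 60 = 165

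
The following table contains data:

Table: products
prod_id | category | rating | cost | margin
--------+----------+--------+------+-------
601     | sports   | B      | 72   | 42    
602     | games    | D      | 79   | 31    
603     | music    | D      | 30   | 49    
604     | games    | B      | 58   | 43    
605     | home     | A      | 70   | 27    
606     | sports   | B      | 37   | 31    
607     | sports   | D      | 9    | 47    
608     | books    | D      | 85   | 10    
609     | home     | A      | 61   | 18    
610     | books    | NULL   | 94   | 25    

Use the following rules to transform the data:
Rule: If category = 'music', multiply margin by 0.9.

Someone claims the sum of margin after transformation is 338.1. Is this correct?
No, the correct result is 318.1.

Step 1: Calculate the correct sum after transformation
Step 2: Apply multiplier 0.9 to records where category = 'music'
Step 3: Correct result = 318.1
Step 4: Claimed result = 338.1
Step 5: 318.1 ≠ 338.1
Conclusion: The claimed result is incorrect. The correct answer is 318.1.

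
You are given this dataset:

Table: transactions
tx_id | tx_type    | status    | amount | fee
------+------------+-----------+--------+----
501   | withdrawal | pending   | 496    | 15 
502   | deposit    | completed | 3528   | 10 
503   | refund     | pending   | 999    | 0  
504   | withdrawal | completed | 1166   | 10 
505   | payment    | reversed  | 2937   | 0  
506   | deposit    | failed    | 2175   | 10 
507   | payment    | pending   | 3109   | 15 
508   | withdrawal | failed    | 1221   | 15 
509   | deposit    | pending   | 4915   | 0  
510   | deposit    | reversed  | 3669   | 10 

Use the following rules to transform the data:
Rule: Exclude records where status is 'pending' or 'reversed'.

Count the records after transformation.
4

Step 1: Count records to exclude
  - 4 (pending) + 2 (reversed) = 6 records
Step 2: Total records: 10
Step 3: Remaining = 10 - 6 = 4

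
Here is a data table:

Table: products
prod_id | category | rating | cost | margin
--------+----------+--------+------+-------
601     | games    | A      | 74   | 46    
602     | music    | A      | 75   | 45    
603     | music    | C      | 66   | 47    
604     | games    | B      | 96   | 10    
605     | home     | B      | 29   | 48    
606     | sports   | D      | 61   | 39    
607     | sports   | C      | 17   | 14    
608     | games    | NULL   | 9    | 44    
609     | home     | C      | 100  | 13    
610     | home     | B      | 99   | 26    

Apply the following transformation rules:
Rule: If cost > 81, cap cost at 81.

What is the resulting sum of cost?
574

Step 1: 3 records have cost > 81
Step 2: These records originally summed to 295
Step 3: After capping: 3 × 81 = 243
Step 4: Unaffected records sum: 331
Step 5: Final sum = 243 + 331 = 574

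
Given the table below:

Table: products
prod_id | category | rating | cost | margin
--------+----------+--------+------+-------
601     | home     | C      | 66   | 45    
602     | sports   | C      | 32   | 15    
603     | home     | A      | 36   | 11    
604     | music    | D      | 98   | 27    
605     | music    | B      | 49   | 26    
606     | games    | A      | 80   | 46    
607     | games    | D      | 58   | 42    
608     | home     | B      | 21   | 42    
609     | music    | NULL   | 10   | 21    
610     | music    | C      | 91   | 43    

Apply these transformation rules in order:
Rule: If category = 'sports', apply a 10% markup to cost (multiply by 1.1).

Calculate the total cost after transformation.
544.2

Step 1: Records with category = 'sports' have total cost = 32
Step 2: Apply multiplier: 32 × 1.1 = 35.2
Step 3: Other records total: 509
Step 4: Final sum = 35.2 + 509 = 544.2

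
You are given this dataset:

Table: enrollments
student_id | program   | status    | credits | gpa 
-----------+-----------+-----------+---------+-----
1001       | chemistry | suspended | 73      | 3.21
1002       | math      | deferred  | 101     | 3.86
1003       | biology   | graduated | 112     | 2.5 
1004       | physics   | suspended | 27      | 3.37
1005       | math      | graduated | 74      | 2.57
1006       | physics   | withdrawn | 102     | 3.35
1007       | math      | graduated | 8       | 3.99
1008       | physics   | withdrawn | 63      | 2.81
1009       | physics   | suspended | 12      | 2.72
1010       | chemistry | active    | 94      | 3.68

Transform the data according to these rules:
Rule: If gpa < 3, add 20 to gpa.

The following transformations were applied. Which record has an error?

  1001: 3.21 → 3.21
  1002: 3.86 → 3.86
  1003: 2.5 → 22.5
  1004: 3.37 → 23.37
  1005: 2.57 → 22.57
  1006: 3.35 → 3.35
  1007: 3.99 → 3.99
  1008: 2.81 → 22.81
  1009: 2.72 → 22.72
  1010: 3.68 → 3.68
Record 1004 has an error. The correct transformed value should be 3.37, not 23.37.

Step 1: Check each record against the rule
Step 2: Record 1004 has gpa = 3.37
Step 3: Since 3.37 >= 3, the bonus should not have been applied
Step 4: Correct value = 3.37, but claimed value = 23.37
Conclusion: Record 1004 has the error.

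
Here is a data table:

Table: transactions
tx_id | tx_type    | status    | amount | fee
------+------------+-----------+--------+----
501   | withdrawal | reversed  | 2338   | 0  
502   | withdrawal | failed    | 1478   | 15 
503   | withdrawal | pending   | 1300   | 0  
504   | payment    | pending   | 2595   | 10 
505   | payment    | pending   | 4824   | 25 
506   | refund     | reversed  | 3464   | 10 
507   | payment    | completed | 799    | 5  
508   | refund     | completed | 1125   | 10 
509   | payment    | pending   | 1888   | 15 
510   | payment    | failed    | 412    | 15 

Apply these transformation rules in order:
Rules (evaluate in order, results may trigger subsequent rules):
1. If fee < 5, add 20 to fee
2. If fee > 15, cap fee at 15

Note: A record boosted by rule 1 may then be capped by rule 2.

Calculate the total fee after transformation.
125

Step 1: Apply rule 1 to records with fee < 5
  - 2 records get bonus of 20
  - Of these, 2 records then exceed 15 and get capped
Step 2: Apply rule 2 to records with fee > 15
  - 1 records (original) are capped
Step 3: Calculate final sum = 125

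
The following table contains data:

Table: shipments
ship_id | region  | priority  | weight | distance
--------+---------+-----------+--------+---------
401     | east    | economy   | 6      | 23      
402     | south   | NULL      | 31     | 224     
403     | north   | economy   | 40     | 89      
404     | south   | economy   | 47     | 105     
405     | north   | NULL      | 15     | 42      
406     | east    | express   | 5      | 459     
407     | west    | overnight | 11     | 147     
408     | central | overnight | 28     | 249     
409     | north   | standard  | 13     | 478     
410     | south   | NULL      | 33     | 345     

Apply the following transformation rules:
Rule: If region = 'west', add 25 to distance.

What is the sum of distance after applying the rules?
2186

Step 1: Count records where region = 'west': 1
Step 2: Total bonus added: 1 × 25 = 25
Step 3: Original sum of distance: 2161
Step 4: Final sum = 2161 + 25 = 2186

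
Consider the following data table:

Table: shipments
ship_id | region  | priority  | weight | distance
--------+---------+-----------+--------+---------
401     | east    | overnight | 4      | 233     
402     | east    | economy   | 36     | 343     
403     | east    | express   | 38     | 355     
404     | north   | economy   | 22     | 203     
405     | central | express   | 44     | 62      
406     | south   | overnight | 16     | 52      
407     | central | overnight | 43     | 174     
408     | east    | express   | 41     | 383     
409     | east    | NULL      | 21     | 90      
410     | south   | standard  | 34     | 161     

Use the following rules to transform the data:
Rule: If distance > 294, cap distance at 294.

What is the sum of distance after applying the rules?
1857

Step 1: 3 records have distance > 294
Step 2: These records originally summed to 1081
Step 3: After capping: 3 × 294 = 882
Step 4: Unaffected records sum: 975
Step 5: Final sum = 882 + 975 = 1857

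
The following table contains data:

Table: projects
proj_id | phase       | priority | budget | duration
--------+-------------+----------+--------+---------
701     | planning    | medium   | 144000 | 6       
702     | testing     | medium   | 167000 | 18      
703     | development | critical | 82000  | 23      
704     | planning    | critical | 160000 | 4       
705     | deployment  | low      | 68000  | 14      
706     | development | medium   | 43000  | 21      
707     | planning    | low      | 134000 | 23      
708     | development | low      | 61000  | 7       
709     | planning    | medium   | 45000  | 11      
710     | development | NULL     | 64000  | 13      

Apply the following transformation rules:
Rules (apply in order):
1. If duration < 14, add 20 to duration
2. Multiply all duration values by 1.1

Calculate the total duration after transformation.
264.0

Step 1: Apply Rule 1 - Add 20 to records with duration < 14
  - 5 records affected: 41 + (5 × 20) = 141
  - Unaffected records: 99
  - Sum after Rule 1: 240
Step 2: Apply Rule 2 - Multiply all by 1.1
  - 240 × 1.1 = 264.0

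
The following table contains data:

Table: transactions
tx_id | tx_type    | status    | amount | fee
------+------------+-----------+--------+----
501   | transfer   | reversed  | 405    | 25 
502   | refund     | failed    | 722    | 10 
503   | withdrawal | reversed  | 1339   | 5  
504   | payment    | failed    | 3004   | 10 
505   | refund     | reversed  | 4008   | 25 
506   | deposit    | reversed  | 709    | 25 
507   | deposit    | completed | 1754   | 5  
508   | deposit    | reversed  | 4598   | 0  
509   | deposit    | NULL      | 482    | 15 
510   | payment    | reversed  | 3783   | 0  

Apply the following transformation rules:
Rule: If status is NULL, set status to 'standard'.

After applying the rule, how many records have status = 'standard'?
1

Step 1: Count records where status IS NULL
Step 2: Found 1 records with NULL status
Step 3: These records will have status set to 'standard'
Step 4: Records already having status = 'standard': 0
Step 5: Answer: 1 + 0 = 1 records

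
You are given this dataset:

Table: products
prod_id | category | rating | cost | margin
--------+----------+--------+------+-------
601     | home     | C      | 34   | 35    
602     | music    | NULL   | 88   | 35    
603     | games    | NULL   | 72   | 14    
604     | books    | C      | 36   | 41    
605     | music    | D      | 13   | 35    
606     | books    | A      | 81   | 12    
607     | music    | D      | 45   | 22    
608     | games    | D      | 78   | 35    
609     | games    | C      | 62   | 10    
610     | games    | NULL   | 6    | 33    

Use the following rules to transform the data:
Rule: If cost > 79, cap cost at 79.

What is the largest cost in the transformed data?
79

Step 1: Original maximum cost = 88
Step 2: Apply cap at 79
Step 3: 2 records had cost > 79 and were capped
Step 4: Maximum after transformation = 79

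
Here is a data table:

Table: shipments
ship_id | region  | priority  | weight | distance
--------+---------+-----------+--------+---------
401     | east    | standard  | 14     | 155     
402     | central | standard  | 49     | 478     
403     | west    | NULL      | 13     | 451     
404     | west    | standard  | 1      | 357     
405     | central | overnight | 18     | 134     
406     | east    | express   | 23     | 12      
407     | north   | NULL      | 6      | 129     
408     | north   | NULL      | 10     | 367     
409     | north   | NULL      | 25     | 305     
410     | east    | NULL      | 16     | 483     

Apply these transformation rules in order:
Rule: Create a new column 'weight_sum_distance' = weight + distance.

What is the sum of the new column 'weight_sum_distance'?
3046

Step 1: For each record, compute weight + distance
Example calculations:
  14 + 155 = 169
  49 + 478 = 527
  13 + 451 = 464
  ...
Step 2: Sum all derived values
Step 3: Total = 3046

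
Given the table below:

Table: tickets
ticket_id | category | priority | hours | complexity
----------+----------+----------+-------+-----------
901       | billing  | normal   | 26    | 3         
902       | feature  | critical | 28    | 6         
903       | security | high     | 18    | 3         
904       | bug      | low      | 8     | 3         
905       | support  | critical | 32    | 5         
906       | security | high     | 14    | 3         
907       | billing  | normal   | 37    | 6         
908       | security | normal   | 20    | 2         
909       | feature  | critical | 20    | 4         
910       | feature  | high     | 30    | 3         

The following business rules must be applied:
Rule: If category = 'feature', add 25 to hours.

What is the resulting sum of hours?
308

Step 1: Count records where category = 'feature': 3
Step 2: Total bonus added: 3 × 25 = 75
Step 3: Original sum of hours: 233
Step 4: Final sum = 233 + 75 = 308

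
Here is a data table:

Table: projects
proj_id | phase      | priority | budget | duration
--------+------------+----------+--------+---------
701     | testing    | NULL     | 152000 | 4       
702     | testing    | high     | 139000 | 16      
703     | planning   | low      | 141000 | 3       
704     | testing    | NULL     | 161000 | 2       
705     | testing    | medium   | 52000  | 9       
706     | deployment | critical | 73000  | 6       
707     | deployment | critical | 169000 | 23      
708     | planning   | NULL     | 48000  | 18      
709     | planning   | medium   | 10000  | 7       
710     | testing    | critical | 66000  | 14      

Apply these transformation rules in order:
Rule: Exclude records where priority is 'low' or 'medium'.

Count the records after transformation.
7

Step 1: Count records to exclude
  - 1 (low) + 2 (medium) = 3 records
Step 2: Total records: 10
Step 3: Remaining = 10 - 3 = 7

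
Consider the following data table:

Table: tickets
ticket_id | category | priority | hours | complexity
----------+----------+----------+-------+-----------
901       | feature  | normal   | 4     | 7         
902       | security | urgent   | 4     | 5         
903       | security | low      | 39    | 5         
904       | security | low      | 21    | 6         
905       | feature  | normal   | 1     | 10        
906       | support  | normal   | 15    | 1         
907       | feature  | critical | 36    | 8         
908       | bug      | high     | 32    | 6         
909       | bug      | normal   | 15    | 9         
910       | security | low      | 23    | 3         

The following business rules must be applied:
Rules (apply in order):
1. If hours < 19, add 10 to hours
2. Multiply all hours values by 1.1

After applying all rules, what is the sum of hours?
264.0

Step 1: Apply Rule 1 - Add 10 to records with hours < 19
  - 5 records affected: 39 + (5 × 10) = 89
  - Unaffected records: 151
  - Sum after Rule 1: 240
Step 2: Apply Rule 2 - Multiply all by 1.1
  - 240 × 1.1 = 264.0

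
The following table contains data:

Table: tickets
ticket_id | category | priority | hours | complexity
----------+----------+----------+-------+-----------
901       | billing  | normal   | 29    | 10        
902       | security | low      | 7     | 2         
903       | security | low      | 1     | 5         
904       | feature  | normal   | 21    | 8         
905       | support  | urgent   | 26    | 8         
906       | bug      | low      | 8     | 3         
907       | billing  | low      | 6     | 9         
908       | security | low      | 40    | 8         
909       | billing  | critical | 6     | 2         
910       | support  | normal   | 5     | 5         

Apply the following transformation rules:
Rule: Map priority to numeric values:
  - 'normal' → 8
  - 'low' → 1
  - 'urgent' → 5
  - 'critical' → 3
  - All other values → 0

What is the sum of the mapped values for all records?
37

Step 1: Apply mapping to each record
Step 2: Count by status:
  'normal': 3 records × 8 = 24
  'low': 5 records × 1 = 5
  'urgent': 1 records × 5 = 5
  'critical': 1 records × 3 = 3
Step 3: Sum all mapped values = 37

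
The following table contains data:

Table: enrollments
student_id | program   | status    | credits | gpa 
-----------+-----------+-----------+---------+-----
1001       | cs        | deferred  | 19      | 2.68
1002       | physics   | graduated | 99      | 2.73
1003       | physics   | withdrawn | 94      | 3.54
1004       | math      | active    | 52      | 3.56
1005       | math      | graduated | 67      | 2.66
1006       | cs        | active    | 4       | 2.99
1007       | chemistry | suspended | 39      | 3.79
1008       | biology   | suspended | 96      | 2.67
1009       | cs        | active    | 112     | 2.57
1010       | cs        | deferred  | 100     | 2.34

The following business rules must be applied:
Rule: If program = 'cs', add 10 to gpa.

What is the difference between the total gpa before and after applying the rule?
40.0

Step 1: Original sum of gpa = 29.53
Step 2: 4 records have program = 'cs'
Step 3: Each affected record changes by 10
Step 4: Total change = 4 × 10 = 40
Step 5: New sum = 29.53 + 40 = 69.53
Step 6: Difference = |69.53 - 29.53| = 40.0
        (Sum increased by 40.0)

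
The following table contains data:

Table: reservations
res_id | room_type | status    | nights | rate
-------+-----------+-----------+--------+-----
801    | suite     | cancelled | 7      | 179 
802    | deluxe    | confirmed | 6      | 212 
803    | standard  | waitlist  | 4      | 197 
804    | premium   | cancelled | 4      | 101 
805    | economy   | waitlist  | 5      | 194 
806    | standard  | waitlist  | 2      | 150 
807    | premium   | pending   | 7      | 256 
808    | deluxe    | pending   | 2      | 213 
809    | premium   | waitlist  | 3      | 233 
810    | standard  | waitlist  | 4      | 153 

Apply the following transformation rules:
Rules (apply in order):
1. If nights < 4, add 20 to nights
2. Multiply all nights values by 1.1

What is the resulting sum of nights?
114.4

Step 1: Apply Rule 1 - Add 20 to records with nights < 4
  - 3 records affected: 7 + (3 × 20) = 67
  - Unaffected records: 37
  - Sum after Rule 1: 104
Step 2: Apply Rule 2 - Multiply all by 1.1
  - 104 × 1.1 = 114.4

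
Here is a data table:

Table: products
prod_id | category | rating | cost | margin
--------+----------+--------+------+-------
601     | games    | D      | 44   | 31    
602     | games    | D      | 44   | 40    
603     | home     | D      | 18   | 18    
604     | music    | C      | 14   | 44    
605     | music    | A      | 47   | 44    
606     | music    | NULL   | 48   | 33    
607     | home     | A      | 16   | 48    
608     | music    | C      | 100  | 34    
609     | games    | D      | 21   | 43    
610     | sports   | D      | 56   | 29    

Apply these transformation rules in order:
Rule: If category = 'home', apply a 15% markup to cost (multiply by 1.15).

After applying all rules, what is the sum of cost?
413.1

Step 1: Records with category = 'home' have total cost = 34
Step 2: Apply multiplier: 34 × 1.15 = 39.1
Step 3: Other records total: 374
Step 4: Final sum = 39.1 + 374 = 413.1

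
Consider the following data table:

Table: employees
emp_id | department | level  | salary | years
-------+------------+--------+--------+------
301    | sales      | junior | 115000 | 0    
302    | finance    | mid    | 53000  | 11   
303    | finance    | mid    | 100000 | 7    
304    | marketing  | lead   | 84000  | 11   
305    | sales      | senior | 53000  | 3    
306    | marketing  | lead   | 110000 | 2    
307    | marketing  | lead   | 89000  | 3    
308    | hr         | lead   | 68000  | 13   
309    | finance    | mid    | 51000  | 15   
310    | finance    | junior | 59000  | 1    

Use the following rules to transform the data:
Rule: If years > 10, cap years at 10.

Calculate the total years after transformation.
56

Step 1: 4 records have years > 10
Step 2: These records originally summed to 50
Step 3: After capping: 4 × 10 = 40
Step 4: Unaffected records sum: 16
Step 5: Final sum = 40 + 16 = 56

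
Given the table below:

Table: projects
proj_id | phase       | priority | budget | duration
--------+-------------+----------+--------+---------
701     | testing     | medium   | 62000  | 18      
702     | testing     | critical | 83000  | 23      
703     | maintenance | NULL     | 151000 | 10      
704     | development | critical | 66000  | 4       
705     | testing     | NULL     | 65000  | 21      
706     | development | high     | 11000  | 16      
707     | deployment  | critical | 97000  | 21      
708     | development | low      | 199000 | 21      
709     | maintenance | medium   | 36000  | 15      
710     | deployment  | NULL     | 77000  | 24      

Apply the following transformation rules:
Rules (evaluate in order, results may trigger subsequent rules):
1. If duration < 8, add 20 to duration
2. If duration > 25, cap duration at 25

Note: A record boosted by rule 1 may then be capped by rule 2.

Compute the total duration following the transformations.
193

Step 1: Apply rule 1 to records with duration < 8
  - 1 records get bonus of 20
  - Of these, 0 records then exceed 25 and get capped
Step 2: Apply rule 2 to records with duration > 25
  - 0 records (original) are capped
Step 3: Calculate final sum = 193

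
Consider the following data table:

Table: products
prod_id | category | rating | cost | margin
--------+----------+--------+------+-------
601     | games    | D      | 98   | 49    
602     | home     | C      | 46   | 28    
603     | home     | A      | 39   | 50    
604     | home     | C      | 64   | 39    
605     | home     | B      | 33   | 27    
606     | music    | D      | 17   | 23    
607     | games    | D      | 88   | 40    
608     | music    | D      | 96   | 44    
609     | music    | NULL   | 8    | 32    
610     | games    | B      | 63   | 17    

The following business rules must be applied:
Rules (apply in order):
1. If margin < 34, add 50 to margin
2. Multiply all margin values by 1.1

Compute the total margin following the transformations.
658.9

Step 1: Apply Rule 1 - Add 50 to records with margin < 34
  - 5 records affected: 127 + (5 × 50) = 377
  - Unaffected records: 222
  - Sum after Rule 1: 599
Step 2: Apply Rule 2 - Multiply all by 1.1
  - 599 × 1.1 = 658.9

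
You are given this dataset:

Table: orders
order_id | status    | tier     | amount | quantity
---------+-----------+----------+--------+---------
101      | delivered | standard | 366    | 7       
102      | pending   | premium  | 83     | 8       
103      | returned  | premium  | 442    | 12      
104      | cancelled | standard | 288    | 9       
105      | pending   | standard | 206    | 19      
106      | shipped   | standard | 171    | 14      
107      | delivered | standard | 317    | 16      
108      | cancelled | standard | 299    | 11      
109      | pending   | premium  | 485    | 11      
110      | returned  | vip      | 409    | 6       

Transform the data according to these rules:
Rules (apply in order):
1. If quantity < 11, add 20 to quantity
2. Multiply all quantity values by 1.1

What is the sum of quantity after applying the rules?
212.3

Step 1: Apply Rule 1 - Add 20 to records with quantity < 11
  - 4 records affected: 30 + (4 × 20) = 110
  - Unaffected records: 83
  - Sum after Rule 1: 193
Step 2: Apply Rule 2 - Multiply all by 1.1
  - 193 × 1.1 = 212.3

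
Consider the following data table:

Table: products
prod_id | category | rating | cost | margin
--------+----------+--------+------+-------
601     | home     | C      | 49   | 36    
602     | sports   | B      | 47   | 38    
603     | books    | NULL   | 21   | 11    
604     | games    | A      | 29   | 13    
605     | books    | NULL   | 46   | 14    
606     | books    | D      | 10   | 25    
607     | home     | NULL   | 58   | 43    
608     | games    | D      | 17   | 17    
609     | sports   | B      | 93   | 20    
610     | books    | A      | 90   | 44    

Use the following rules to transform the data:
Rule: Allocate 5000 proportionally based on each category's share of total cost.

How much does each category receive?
books: 1815.22, games: 500.0, home: 1163.04, sports: 1521.74

Step 1: Calculate total cost = 460
Step 2: Calculate each category's proportion:
  books: 167/460 = 36.30% → 1815.22
  games: 46/460 = 10.00% → 500.0
  home: 107/460 = 23.26% → 1163.04
  sports: 140/460 = 30.43% → 1521.74
Step 3: Verify: sum of allocations ≈ 5000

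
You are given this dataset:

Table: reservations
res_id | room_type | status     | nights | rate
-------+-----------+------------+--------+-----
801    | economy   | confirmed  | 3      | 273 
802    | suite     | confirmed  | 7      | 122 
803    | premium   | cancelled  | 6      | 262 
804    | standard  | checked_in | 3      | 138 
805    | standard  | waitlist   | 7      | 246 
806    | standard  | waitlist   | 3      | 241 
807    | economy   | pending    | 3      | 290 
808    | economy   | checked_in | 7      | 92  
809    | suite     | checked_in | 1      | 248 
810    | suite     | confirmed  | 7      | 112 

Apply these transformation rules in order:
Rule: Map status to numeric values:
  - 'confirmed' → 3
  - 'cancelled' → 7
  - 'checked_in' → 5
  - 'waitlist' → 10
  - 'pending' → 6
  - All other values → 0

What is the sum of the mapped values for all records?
57

Step 1: Apply mapping to each record
Step 2: Count by status:
  'confirmed': 3 records × 3 = 9
  'cancelled': 1 records × 7 = 7
  'checked_in': 3 records × 5 = 15
  'waitlist': 2 records × 10 = 20
  'pending': 1 records × 6 = 6
Step 3: Sum all mapped values = 57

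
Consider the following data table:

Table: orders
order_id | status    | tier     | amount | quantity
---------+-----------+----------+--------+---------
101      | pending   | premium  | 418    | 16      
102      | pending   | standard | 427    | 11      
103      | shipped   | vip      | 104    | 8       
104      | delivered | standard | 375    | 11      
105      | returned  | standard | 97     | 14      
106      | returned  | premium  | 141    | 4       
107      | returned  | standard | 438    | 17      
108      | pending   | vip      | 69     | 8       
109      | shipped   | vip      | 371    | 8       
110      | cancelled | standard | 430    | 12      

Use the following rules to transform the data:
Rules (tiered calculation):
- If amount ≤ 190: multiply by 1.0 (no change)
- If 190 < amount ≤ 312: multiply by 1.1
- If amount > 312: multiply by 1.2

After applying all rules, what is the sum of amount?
3361.8

Step 1: Tier 1 (amount ≤ 190): 4 records, sum = 411 × 1.0 = 411.0
Step 2: Tier 2 (190 < amount ≤ 312): 0 records, sum = 0 × 1.1 = 0.0
Step 3: Tier 3 (amount > 312): 6 records, sum = 2459 × 1.2 = 2950.8
Step 4: Final sum = 411.0 + 0.0 + 2950.8 = 3361.8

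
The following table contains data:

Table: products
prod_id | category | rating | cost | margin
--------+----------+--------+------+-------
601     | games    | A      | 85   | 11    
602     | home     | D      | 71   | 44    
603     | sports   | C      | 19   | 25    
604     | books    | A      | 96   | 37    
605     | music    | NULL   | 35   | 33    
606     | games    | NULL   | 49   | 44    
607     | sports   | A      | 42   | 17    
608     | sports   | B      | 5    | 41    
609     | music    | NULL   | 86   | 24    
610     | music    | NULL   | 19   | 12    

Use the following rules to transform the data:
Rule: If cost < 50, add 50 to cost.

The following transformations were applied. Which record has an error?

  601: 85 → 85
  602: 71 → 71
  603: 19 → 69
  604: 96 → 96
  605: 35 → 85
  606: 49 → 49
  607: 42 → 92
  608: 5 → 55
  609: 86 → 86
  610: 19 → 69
Record 606 has an error. The correct transformed value should be 99, not 49.

Step 1: Check each record against the rule
Step 2: Record 606 has cost = 49
Step 3: Since 49 < 50, the bonus should have been applied
Step 4: Correct value = 99, but claimed value = 49
Conclusion: Record 606 has the error.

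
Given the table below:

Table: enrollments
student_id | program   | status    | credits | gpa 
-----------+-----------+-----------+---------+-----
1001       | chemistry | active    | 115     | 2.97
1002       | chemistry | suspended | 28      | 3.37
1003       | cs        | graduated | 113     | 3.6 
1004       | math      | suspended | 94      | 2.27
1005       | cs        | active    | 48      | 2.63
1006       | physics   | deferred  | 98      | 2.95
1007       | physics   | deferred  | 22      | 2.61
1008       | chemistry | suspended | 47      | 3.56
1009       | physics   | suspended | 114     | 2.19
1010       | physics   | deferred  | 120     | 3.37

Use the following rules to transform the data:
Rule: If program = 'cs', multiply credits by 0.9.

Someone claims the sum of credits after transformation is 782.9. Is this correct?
Yes, the result is correct.

Step 1: Calculate the correct sum after transformation
Step 2: Apply multiplier 0.9 to records where program = 'cs'
Step 3: Correct result = 782.9
Step 4: Claimed result = 782.9
Step 5: 782.9 = 782.9 ✓
Conclusion: The claimed result is correct.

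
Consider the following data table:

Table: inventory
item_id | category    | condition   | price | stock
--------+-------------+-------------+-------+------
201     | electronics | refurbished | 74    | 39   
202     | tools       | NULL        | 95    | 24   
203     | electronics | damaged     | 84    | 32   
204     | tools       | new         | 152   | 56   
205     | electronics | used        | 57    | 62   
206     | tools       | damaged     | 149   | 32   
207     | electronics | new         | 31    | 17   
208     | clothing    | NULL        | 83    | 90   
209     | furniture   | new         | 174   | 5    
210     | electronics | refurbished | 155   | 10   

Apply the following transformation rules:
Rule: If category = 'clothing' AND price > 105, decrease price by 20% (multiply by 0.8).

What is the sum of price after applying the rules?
1054

Step 1: Find records where category = 'clothing' AND price > 105
Step 2: 0 records match, summing to 0
Step 3: After multiplier: 0 × 0.8 = 0.0
Step 4: Unaffected records sum: 1054
Step 5: Final sum = 0.0 + 1054 = 1054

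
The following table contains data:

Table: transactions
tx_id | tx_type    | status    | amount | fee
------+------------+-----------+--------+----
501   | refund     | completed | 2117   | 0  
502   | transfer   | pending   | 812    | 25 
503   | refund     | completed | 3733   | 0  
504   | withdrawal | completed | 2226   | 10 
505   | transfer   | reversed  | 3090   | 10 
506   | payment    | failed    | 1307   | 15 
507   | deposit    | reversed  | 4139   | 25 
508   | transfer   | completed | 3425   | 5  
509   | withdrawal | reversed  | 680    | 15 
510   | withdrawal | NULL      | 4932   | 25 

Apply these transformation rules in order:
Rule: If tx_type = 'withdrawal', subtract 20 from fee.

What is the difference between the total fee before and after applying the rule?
60

Step 1: Original sum of fee = 130
Step 2: 3 records have tx_type = 'withdrawal'
Step 3: Each affected record changes by -20
Step 4: Total change = 3 × -20 = -60
Step 5: New sum = 130 + -60 = 70
Step 6: Difference = |70 - 130| = 60
        (Sum decreased by 60)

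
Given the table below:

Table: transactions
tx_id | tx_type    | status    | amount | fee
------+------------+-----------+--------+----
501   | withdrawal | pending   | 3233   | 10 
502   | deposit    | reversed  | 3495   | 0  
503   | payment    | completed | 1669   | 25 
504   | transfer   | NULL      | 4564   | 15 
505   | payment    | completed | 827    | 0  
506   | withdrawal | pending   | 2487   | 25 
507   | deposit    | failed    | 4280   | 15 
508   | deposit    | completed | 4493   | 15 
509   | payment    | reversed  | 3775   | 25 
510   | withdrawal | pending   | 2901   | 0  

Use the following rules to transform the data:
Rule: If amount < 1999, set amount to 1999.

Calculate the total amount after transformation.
33226

Step 1: 2 records have amount < 1999
Step 2: These records originally summed to 2496
Step 3: After setting to minimum: 2 × 1999 = 3998
Step 4: Unaffected records sum: 29228
Step 5: Final sum = 3998 + 29228 = 33226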